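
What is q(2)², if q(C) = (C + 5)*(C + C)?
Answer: 784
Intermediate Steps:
q(C) = 2*C*(5 + C) (q(C) = (5 + C)*(2*C) = 2*C*(5 + C))
q(2)² = (2*2*(5 + 2))² = (2*2*7)² = 28² = 784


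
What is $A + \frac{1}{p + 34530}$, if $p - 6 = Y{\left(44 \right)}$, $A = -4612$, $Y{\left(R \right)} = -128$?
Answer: $- \frac{158689695}{34408} \approx -4612.0$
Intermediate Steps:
$p = -122$ ($p = 6 - 128 = -122$)
$A + \frac{1}{p + 34530} = -4612 + \frac{1}{-122 + 34530} = -4612 + \frac{1}{34408} = - \frac{158689695}{34408}$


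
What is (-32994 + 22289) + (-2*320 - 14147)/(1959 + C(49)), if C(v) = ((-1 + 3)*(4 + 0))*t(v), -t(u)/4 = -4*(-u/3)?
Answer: -4184114/395 ≈ -10593.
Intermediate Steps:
t(u) = -16*u/3 (t(u) = -(-16)/((-3/u)) = -(-16)*(-u/3) = -16*u/3)
C(v) = -128*v/3 (C(v) = ((-1 + 3)*(4 + 0))*(-16*v/3) = (2*4)*(-16*v/3) = 8*(-16*v/3) = -128*v/3)
(-32994 + 22289) + (-2*320 - 14147)/(1959 + C(49)) = (-32994 + 22289) + (-2*320 - 14147)/(1959 - 128/3*49) = -10705 + (-640 - 14147)/(1959 - 6272/3) = -10705 - 14787/(-395/3) = -10705 - 14787*(-3/395) = -10705 + 44361/395 = -4184114/395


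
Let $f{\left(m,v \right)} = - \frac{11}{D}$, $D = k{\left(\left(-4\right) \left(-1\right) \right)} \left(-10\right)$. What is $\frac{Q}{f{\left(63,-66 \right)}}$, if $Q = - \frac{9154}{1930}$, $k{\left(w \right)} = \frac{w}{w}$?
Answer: $- \frac{9154}{2123} \approx -4.3118$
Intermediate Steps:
$k{\left(w \right)} = 1$
$D = -10$ ($D = 1 \left(-10\right) = -10$)
$f{\left(m,v \right)} = \frac{11}{10}$ ($f{\left(m,v \right)} = - \frac{11}{-10} = \left(-11\right) \left(- \frac{1}{10}\right) = \frac{11}{10}$)
$Q = - \frac{4577}{965}$ ($Q = \left(-9154\right) \frac{1}{1930} = - \frac{4577}{965} \approx -4.743$)
$\frac{Q}{f{\left(63,-66 \right)}} = - \frac{4577}{965 \cdot \frac{11}{10}} = \left(- \frac{4577}{965}\right) \frac{10}{11} = - \frac{9154}{2123}$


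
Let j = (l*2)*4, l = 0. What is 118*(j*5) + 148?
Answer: 148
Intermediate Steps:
j = 0 (j = (0*2)*4 = 0*4 = 0)
118*(j*5) + 148 = 118*(0*5) + 148 = 118*0 + 148 = 0 + 148 = 148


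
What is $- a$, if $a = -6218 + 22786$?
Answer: $-16568$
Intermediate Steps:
$a = 16568$
$- a = \left(-1\right) 16568 = -16568$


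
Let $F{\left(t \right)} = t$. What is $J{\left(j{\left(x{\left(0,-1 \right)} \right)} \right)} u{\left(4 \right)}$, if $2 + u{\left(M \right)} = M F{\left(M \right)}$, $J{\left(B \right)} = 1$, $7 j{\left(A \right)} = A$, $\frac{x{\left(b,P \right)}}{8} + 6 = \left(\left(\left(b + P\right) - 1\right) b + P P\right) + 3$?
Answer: $14$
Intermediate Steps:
$x{\left(b,P \right)} = -24 + 8 P^{2} + 8 b \left(-1 + P + b\right)$ ($x{\left(b,P \right)} = -48 + 8 \left(\left(\left(\left(b + P\right) - 1\right) b + P P\right) + 3\right) = -48 + 8 \left(\left(\left(\left(P + b\right) - 1\right) b + P^{2}\right) + 3\right) = -48 + 8 \left(\left(\left(-1 + P + b\right) b + P^{2}\right) + 3\right) = -48 + 8 \left(\left(b \left(-1 + P + b\right) + P^{2}\right) + 3\right) = -48 + 8 \left(\left(P^{2} + b \left(-1 + P + b\right)\right) + 3\right) = -48 + 8 \left(3 + P^{2} + b \left(-1 + P + b\right)\right) = -48 + \left(24 + 8 P^{2} + 8 b \left(-1 + P + b\right)\right) = -24 + 8 P^{2} + 8 b \left(-1 + P + b\right)$)
$j{\left(A \right)} = \frac{A}{7}$
$u{\left(M \right)} = -2 + M^{2}$ ($u{\left(M \right)} = -2 + M M = -2 + M^{2}$)
$J{\left(j{\left(x{\left(0,-1 \right)} \right)} \right)} u{\left(4 \right)} = 1 \left(-2 + 4^{2}\right) = 1 \left(-2 + 16\right) = 1 \cdot 14 = 14$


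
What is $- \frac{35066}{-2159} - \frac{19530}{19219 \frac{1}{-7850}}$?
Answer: $\frac{331671302954}{41493821} \approx 7993.3$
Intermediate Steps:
$- \frac{35066}{-2159} - \frac{19530}{19219 \frac{1}{-7850}} = \left(-35066\right) \left(- \frac{1}{2159}\right) - \frac{19530}{19219 \left(- \frac{1}{7850}\right)} = \frac{35066}{2159} - \frac{19530}{- \frac{19219}{7850}} = \frac{35066}{2159} - - \frac{153310500}{19219} = \frac{35066}{2159} + \frac{153310500}{19219} = \frac{331671302954}{41493821}$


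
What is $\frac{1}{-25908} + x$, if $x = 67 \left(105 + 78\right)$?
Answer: $\frac{317657987}{25908} \approx 12261.0$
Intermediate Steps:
$x = 12261$ ($x = 67 \cdot 183 = 12261$)
$\frac{1}{-25908} + x = \frac{1}{-25908} + 12261 = - \frac{1}{25908} + 12261 = \frac{317657987}{25908}$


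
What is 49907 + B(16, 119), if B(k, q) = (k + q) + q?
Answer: 50161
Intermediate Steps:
B(k, q) = k + 2*q
49907 + B(16, 119) = 49907 + (16 + 2*119) = 49907 + (16 + 238) = 49907 + 254 = 50161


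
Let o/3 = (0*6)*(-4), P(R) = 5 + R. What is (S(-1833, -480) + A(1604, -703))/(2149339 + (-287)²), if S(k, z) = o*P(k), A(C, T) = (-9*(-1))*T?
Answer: -6327/2231708 ≈ -0.0028350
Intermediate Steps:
o = 0 (o = 3*((0*6)*(-4)) = 3*(0*(-4)) = 3*0 = 0)
A(C, T) = 9*T
S(k, z) = 0 (S(k, z) = 0*(5 + k) = 0)
(S(-1833, -480) + A(1604, -703))/(2149339 + (-287)²) = (0 + 9*(-703))/(2149339 + (-287)²) = (0 - 6327)/(2149339 + 82369) = -6327/2231708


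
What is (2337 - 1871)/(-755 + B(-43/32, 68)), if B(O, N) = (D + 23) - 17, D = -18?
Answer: -466/767 ≈ -0.60756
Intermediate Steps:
B(O, N) = -12 (B(O, N) = (-18 + 23) - 17 = 5 - 17 = -12)
(2337 - 1871)/(-755 + B(-43/32, 68)) = (2337 - 1871)/(-755 - 12) = 466/(-767) = 466*(-1/767) = -466/767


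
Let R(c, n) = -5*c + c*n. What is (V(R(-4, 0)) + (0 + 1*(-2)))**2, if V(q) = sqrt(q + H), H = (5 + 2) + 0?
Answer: 31 - 12*sqrt(3) ≈ 10.215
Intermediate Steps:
H = 7 (H = 7 + 0 = 7)
V(q) = sqrt(7 + q) (V(q) = sqrt(q + 7) = sqrt(7 + q))
(V(R(-4, 0)) + (0 + 1*(-2)))**2 = (sqrt(7 - 4*(-5 + 0)) + (0 + 1*(-2)))**2 = (sqrt(7 - 4*(-5)) + (0 - 2))**2 = (sqrt(7 + 20) - 2)**2 = (sqrt(27) - 2)**2 = (3*sqrt(3) - 2)**2 = (-2 + 3*sqrt(3))**2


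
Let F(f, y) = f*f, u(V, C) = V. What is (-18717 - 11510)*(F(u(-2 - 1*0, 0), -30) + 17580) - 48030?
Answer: -531559598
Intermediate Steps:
F(f, y) = f²
(-18717 - 11510)*(F(u(-2 - 1*0, 0), -30) + 17580) - 48030 = (-18717 - 11510)*((-2 - 1*0)² + 17580) - 48030 = -30227*((-2 + 0)² + 17580) - 48030 = -30227*((-2)² + 17580) - 48030 = -30227*(4 + 17580) - 48030 = -30227*17584 - 48030 = -531511568 - 48030 = -531559598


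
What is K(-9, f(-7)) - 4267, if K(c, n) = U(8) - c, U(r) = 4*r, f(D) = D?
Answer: -4226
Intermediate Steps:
K(c, n) = 32 - c (K(c, n) = 4*8 - c = 32 - c)
K(-9, f(-7)) - 4267 = (32 - 1*(-9)) - 4267 = (32 + 9) - 4267 = 41 - 4267 = -4226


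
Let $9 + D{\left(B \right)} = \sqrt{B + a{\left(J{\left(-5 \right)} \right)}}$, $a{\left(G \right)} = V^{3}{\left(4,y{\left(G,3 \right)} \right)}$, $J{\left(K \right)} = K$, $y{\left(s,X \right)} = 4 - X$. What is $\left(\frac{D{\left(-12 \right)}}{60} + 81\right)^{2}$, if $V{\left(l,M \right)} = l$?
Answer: $\frac{23532253}{3600} + \frac{539 \sqrt{13}}{100} \approx 6556.2$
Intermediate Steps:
$a{\left(G \right)} = 64$ ($a{\left(G \right)} = 4^{3} = 64$)
$D{\left(B \right)} = -9 + \sqrt{64 + B}$ ($D{\left(B \right)} = -9 + \sqrt{B + 64} = -9 + \sqrt{64 + B}$)
$\left(\frac{D{\left(-12 \right)}}{60} + 81\right)^{2} = \left(\frac{-9 + \sqrt{64 - 12}}{60} + 81\right)^{2} = \left(\left(-9 + \sqrt{52}\right) \frac{1}{60} + 81\right)^{2} = \left(\left(-9 + 2 \sqrt{13}\right) \frac{1}{60} + 81\right)^{2} = \left(\left(- \frac{3}{20} + \frac{\sqrt{13}}{30}\right) + 81\right)^{2} = \left(\frac{1617}{20} + \frac{\sqrt{13}}{30}\right)^{2}$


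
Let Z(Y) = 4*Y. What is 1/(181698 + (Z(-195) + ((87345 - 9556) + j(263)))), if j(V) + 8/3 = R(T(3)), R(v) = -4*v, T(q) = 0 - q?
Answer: 3/776149 ≈ 3.8652e-6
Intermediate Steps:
T(q) = -q
j(V) = 28/3 (j(V) = -8/3 - (-4)*3 = -8/3 - 4*(-3) = -8/3 + 12 = 28/3)
1/(181698 + (Z(-195) + ((87345 - 9556) + j(263)))) = 1/(181698 + (4*(-195) + ((87345 - 9556) + 28/3))) = 1/(181698 + (-780 + (77789 + 28/3))) = 1/(181698 + (-780 + 233395/3)) = 1/(181698 + 231055/3) = 1/(776149/3) = 3/776149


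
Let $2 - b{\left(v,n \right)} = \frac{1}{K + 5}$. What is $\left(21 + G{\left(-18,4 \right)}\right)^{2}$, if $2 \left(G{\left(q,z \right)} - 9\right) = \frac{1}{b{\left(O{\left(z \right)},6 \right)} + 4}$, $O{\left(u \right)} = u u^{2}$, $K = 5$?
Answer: $\frac{3150625}{3481} \approx 905.09$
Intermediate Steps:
$O{\left(u \right)} = u^{3}$
$b{\left(v,n \right)} = \frac{19}{10}$ ($b{\left(v,n \right)} = 2 - \frac{1}{5 + 5} = 2 - \frac{1}{10} = \frac{19}{10}$)
$G{\left(q,z \right)} = \frac{536}{59}$ ($G{\left(q,z \right)} = 9 + \frac{1}{2 \left(\frac{19}{10} + 4\right)} = 9 + \frac{1}{2 \cdot \frac{59}{10}} = 9 + \frac{1}{2} \cdot \frac{10}{59} = 9 + \frac{5}{59} = \frac{536}{59}$)
$\left(21 + G{\left(-18,4 \right)}\right)^{2} = \left(21 + \frac{536}{59}\right)^{2} = \left(\frac{1775}{59}\right)^{2} = \frac{3150625}{3481}$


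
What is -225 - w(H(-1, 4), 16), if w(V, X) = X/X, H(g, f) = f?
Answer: -226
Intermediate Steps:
w(V, X) = 1
-225 - w(H(-1, 4), 16) = -225 - 1*1 = -225 - 1 = -226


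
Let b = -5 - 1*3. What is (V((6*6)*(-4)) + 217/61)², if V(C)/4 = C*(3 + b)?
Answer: 30939754609/3721 ≈ 8.3149e+6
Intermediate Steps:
b = -8 (b = -5 - 3 = -8)
V(C) = -20*C (V(C) = 4*(C*(3 - 8)) = 4*(C*(-5)) = 4*(-5*C) = -20*C)
(V((6*6)*(-4)) + 217/61)² = (-20*6*6*(-4) + 217/61)² = (-720*(-4) + 217*(1/61))² = (-20*(-144) + 217/61)² = (2880 + 217/61)² = (175897/61)² = 30939754609/3721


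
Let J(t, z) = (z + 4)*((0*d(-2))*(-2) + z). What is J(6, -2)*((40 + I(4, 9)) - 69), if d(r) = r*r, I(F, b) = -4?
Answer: 132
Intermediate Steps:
d(r) = r²
J(t, z) = z*(4 + z) (J(t, z) = (z + 4)*((0*(-2)²)*(-2) + z) = (4 + z)*((0*4)*(-2) + z) = (4 + z)*(0*(-2) + z) = (4 + z)*(0 + z) = (4 + z)*z = z*(4 + z))
J(6, -2)*((40 + I(4, 9)) - 69) = (-2*(4 - 2))*((40 - 4) - 69) = (-2*2)*(36 - 69) = -4*(-33) = 132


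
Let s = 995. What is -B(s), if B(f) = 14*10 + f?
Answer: -1135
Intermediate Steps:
B(f) = 140 + f
-B(s) = -(140 + 995) = -1*1135 = -1135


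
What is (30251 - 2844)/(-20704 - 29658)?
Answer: -27407/50362 ≈ -0.54420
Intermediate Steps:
(30251 - 2844)/(-20704 - 29658) = 27407/(-50362) = 27407*(-1/50362) = -27407/50362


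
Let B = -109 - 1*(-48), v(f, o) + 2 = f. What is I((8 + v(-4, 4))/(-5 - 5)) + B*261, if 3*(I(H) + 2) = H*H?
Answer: -1194224/75 ≈ -15923.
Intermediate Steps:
v(f, o) = -2 + f
B = -61 (B = -109 + 48 = -61)
I(H) = -2 + H**2/3 (I(H) = -2 + (H*H)/3 = -2 + H**2/3)
I((8 + v(-4, 4))/(-5 - 5)) + B*261 = (-2 + ((8 + (-2 - 4))/(-5 - 5))**2/3) - 61*261 = (-2 + ((8 - 6)/(-10))**2/3) - 15921 = (-2 + (2*(-1/10))**2/3) - 15921 = (-2 + (-1/5)**2/3) - 15921 = (-2 + (1/3)*(1/25)) - 15921 = (-2 + 1/75) - 15921 = -149/75 - 15921 = -1194224/75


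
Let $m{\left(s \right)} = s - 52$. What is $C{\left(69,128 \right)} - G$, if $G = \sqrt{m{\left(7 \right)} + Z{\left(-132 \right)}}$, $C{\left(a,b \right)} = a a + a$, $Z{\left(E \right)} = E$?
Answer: $4830 - i \sqrt{177} \approx 4830.0 - 13.304 i$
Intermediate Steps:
$m{\left(s \right)} = -52 + s$
$C{\left(a,b \right)} = a + a^{2}$ ($C{\left(a,b \right)} = a^{2} + a = a + a^{2}$)
$G = i \sqrt{177}$ ($G = \sqrt{\left(-52 + 7\right) - 132} = \sqrt{-45 - 132} = \sqrt{-177} = i \sqrt{177} \approx 13.304 i$)
$C{\left(69,128 \right)} - G = 69 \left(1 + 69\right) - i \sqrt{177} = 69 \cdot 70 - i \sqrt{177} = 4830 - i \sqrt{177}$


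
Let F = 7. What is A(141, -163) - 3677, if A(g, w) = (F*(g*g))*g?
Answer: 19618870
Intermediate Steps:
A(g, w) = 7*g**3 (A(g, w) = (7*(g*g))*g = (7*g**2)*g = 7*g**3)
A(141, -163) - 3677 = 7*141**3 - 3677 = 7*2803221 - 3677 = 19622547 - 3677 = 19618870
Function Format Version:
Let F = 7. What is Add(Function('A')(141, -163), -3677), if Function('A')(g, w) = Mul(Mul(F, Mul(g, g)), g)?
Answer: 19618870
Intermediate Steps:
Function('A')(g, w) = Mul(7, Pow(g, 3)) (Function('A')(g, w) = Mul(Mul(7, Mul(g, g)), g) = Mul(Mul(7, Pow(g, 2)), g) = Mul(7, Pow(g, 3)))
Add(Function('A')(141, -163), -3677) = Add(Mul(7, Pow(141, 3)), -3677) = Add(Mul(7, 2803221), -3677) = Add(19622547, -3677) = 19618870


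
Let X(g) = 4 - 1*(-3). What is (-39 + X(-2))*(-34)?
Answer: 1088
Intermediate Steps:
X(g) = 7 (X(g) = 4 + 3 = 7)
(-39 + X(-2))*(-34) = (-39 + 7)*(-34) = -32*(-34) = 1088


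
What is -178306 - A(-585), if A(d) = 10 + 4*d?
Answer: -175976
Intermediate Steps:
-178306 - A(-585) = -178306 - (10 + 4*(-585)) = -178306 - (10 - 2340) = -178306 - 1*(-2330) = -178306 + 2330 = -175976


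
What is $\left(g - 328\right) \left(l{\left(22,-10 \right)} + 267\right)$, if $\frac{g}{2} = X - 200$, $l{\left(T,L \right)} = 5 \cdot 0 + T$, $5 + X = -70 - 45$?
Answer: $-279752$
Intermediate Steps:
$X = -120$ ($X = -5 - 115 = -120$)
$l{\left(T,L \right)} = T$ ($l{\left(T,L \right)} = 0 + T = T$)
$g = -640$ ($g = 2 \left(-120 - 200\right) = 2 \left(-320\right) = -640$)
$\left(g - 328\right) \left(l{\left(22,-10 \right)} + 267\right) = \left(-640 - 328\right) \left(22 + 267\right) = \left(-968\right) 289 = -279752$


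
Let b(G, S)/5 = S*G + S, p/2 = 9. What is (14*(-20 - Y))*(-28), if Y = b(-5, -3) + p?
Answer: 38416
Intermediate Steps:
p = 18 (p = 2*9 = 18)
b(G, S) = 5*S + 5*G*S (b(G, S) = 5*(S*G + S) = 5*(G*S + S) = 5*(S + G*S) = 5*S + 5*G*S)
Y = 78 (Y = 5*(-3)*(1 - 5) + 18 = 5*(-3)*(-4) + 18 = 60 + 18 = 78)
(14*(-20 - Y))*(-28) = (14*(-20 - 1*78))*(-28) = (14*(-20 - 78))*(-28) = (14*(-98))*(-28) = -1372*(-28) = 38416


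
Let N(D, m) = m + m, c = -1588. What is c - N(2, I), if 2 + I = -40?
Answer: -1504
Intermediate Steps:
I = -42 (I = -2 - 40 = -42)
N(D, m) = 2*m
c - N(2, I) = -1588 - 2*(-42) = -1588 - 1*(-84) = -1588 + 84 = -1504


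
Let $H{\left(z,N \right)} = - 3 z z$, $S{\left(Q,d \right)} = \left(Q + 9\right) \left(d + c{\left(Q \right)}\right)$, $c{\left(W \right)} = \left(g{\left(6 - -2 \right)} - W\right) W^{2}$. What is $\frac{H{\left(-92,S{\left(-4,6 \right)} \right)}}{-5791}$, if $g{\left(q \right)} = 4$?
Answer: $\frac{25392}{5791} \approx 4.3847$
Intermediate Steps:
$c{\left(W \right)} = W^{2} \left(4 - W\right)$ ($c{\left(W \right)} = \left(4 - W\right) W^{2} = W^{2} \left(4 - W\right)$)
$S{\left(Q,d \right)} = \left(9 + Q\right) \left(d + Q^{2} \left(4 - Q\right)\right)$ ($S{\left(Q,d \right)} = \left(Q + 9\right) \left(d + Q^{2} \left(4 - Q\right)\right) = \left(9 + Q\right) \left(d + Q^{2} \left(4 - Q\right)\right)$)
$H{\left(z,N \right)} = - 3 z^{2}$
$\frac{H{\left(-92,S{\left(-4,6 \right)} \right)}}{-5791} = \frac{\left(-3\right) \left(-92\right)^{2}}{-5791} = \left(-3\right) 8464 \left(- \frac{1}{5791}\right) = \left(-25392\right) \left(- \frac{1}{5791}\right) = \frac{25392}{5791}$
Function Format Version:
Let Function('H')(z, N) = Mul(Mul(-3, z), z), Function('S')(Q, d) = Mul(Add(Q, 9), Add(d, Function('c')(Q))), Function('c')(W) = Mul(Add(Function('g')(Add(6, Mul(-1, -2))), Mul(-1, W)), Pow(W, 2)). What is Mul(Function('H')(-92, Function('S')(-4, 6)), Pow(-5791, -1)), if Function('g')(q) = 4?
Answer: Rational(25392, 5791) ≈ 4.3847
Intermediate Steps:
Function('c')(W) = Mul(Pow(W, 2), Add(4, Mul(-1, W))) (Function('c')(W) = Mul(Add(4, Mul(-1, W)), Pow(W, 2)) = Mul(Pow(W, 2), Add(4, Mul(-1, W))))
Function('S')(Q, d) = Mul(Add(9, Q), Add(d, Mul(Pow(Q, 2), Add(4, Mul(-1, Q))))) (Function('S')(Q, d) = Mul(Add(Q, 9), Add(d, Mul(Pow(Q, 2), Add(4, Mul(-1, Q))))) = Mul(Add(9, Q), Add(d, Mul(Pow(Q, 2), Add(4, Mul(-1, Q))))))
Function('H')(z, N) = Mul(-3, Pow(z, 2))
Mul(Function('H')(-92, Function('S')(-4, 6)), Pow(-5791, -1)) = Mul(Mul(-3, Pow(-92, 2)), Pow(-5791, -1)) = Mul(Mul(-3, 8464), Rational(-1, 5791)) = Mul(-25392, Rational(-1, 5791)) = Rational(25392, 5791)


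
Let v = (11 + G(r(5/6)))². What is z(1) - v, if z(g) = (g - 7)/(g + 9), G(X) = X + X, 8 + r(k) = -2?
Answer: -408/5 ≈ -81.600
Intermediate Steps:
r(k) = -10 (r(k) = -8 - 2 = -10)
G(X) = 2*X
z(g) = (-7 + g)/(9 + g)
v = 81 (v = (11 + 2*(-10))² = (11 - 20)² = (-9)² = 81)
z(1) - v = (-7 + 1)/(9 + 1) - 1*81 = -6/10 - 81 = (⅒)*(-6) - 81 = -⅗ - 81 = -408/5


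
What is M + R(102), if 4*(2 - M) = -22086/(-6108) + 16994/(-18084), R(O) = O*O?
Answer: 47889266261/4602378 ≈ 10405.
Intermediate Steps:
R(O) = O²
M = 6125549/4602378 (M = 2 - (-22086/(-6108) + 16994/(-18084))/4 = 2 - (-22086*(-1/6108) + 16994*(-1/18084))/4 = 2 - (3681/1018 - 8497/9042)/4 = 2 - ¼*6158414/2301189 = 2 - 3079207/4602378 = 6125549/4602378 ≈ 1.3310)
M + R(102) = 6125549/4602378 + 102² = 6125549/4602378 + 10404 = 47889266261/4602378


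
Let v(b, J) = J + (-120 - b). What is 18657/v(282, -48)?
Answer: -2073/50 ≈ -41.460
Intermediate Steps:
v(b, J) = -120 + J - b
18657/v(282, -48) = 18657/(-120 - 48 - 1*282) = 18657/(-120 - 48 - 282) = 18657/(-450) = 18657*(-1/450) = -2073/50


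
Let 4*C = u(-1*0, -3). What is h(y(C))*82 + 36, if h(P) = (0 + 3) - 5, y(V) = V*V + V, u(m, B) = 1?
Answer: -128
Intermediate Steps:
C = 1/4 (C = (1/4)*1 = 1/4 ≈ 0.25000)
y(V) = V + V**2 (y(V) = V**2 + V = V + V**2)
h(P) = -2 (h(P) = 3 - 5 = -2)
h(y(C))*82 + 36 = -2*82 + 36 = -164 + 36 = -128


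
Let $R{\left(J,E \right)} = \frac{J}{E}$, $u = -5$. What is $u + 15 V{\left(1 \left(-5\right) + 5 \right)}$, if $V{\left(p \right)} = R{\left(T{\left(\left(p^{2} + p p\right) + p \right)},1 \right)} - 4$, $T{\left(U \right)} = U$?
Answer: $-65$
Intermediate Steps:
$V{\left(p \right)} = -4 + p + 2 p^{2}$ ($V{\left(p \right)} = \frac{\left(p^{2} + p p\right) + p}{1} - 4 = \left(\left(p^{2} + p^{2}\right) + p\right) 1 - 4 = \left(2 p^{2} + p\right) 1 - 4 = \left(p + 2 p^{2}\right) 1 - 4 = \left(p + 2 p^{2}\right) - 4 = -4 + p + 2 p^{2}$)
$u + 15 V{\left(1 \left(-5\right) + 5 \right)} = -5 + 15 \left(-4 + \left(1 \left(-5\right) + 5\right) \left(1 + 2 \left(1 \left(-5\right) + 5\right)\right)\right) = -5 + 15 \left(-4 + \left(-5 + 5\right) \left(1 + 2 \left(-5 + 5\right)\right)\right) = -5 + 15 \left(-4 + 0 \left(1 + 2 \cdot 0\right)\right) = -5 + 15 \left(-4 + 0 \left(1 + 0\right)\right) = -5 + 15 \left(-4 + 0 \cdot 1\right) = -5 + 15 \left(-4 + 0\right) = -5 + 15 \left(-4\right) = -5 - 60 = -65$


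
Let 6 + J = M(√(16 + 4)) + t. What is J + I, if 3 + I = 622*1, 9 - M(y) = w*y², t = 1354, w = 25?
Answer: 1476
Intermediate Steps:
M(y) = 9 - 25*y²
I = 619 (I = -3 + 622*1 = -3 + 622 = 619)
J = 857 (J = -6 + ((9 - 25*(√(16 + 4))²) + 1354) = -6 + ((9 - 25*(√20)²) + 1354) = -6 + ((9 - 25*(2*√5)²) + 1354) = -6 + ((9 - 25*20) + 1354) = -6 + ((9 - 500) + 1354) = -6 + (-491 + 1354) = -6 + 863 = 857)
J + I = 857 + 619 = 1476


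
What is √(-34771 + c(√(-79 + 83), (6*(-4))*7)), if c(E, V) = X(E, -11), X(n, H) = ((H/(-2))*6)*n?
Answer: I*√34705 ≈ 186.29*I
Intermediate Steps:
X(n, H) = -3*H*n (X(n, H) = ((H*(-½))*6)*n = (-H/2*6)*n = (-3*H)*n = -3*H*n)
c(E, V) = 33*E (c(E, V) = -3*(-11)*E = 33*E)
√(-34771 + c(√(-79 + 83), (6*(-4))*7)) = √(-34771 + 33*√(-79 + 83)) = √(-34771 + 33*√4) = √(-34771 + 33*2) = √(-34771 + 66) = √(-34705) = I*√34705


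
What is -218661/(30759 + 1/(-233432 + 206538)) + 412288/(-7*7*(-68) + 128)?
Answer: 16035546850066/143111230285 ≈ 112.05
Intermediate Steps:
-218661/(30759 + 1/(-233432 + 206538)) + 412288/(-7*7*(-68) + 128) = -218661/(30759 + 1/(-26894)) + 412288/(-49*(-68) + 128) = -218661/(30759 - 1/26894) + 412288/(3332 + 128) = -218661/827232545/26894 + 412288/3460 = -218661*26894/827232545 + 412288*(1/3460) = -5880668934/827232545 + 103072/865 = 16035546850066/143111230285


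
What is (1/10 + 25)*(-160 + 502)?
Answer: 42921/5 ≈ 8584.2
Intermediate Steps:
(1/10 + 25)*(-160 + 502) = (⅒ + 25)*342 = (251/10)*342 = 42921/5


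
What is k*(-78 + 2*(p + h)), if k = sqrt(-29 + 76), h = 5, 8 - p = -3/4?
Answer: -101*sqrt(47)/2 ≈ -346.21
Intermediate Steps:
p = 35/4 (p = 8 - (-3)/4 = 8 - 1*(-3/4) = 8 + 3/4 = 35/4 ≈ 8.7500)
k = sqrt(47) ≈ 6.8557
k*(-78 + 2*(p + h)) = sqrt(47)*(-78 + 2*(35/4 + 5)) = sqrt(47)*(-78 + 2*(55/4)) = sqrt(47)*(-78 + 55/2) = sqrt(47)*(-101/2) = -101*sqrt(47)/2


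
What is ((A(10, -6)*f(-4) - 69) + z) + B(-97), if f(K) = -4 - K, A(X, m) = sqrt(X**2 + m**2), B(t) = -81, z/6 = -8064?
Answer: -48534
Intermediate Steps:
z = -48384 (z = 6*(-8064) = -48384)
((A(10, -6)*f(-4) - 69) + z) + B(-97) = ((sqrt(10**2 + (-6)**2)*(-4 - 1*(-4)) - 69) - 48384) - 81 = ((sqrt(100 + 36)*(-4 + 4) - 69) - 48384) - 81 = ((sqrt(136)*0 - 69) - 48384) - 81 = (((2*sqrt(34))*0 - 69) - 48384) - 81 = ((0 - 69) - 48384) - 81 = (-69 - 48384) - 81 = -48453 - 81 = -48534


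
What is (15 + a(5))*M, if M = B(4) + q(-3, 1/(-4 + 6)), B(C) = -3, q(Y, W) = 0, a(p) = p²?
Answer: -120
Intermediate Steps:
M = -3 (M = -3 + 0 = -3)
(15 + a(5))*M = (15 + 5²)*(-3) = (15 + 25)*(-3) = 40*(-3) = -120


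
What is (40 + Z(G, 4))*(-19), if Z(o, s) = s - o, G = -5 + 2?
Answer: -893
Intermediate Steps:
G = -3
(40 + Z(G, 4))*(-19) = (40 + (4 - 1*(-3)))*(-19) = (40 + (4 + 3))*(-19) = (40 + 7)*(-19) = 47*(-19) = -893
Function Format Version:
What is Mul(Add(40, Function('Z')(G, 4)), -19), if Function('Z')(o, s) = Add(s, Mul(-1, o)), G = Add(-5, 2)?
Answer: -893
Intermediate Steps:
G = -3
Mul(Add(40, Function('Z')(G, 4)), -19) = Mul(Add(40, Add(4, Mul(-1, -3))), -19) = Mul(Add(40, Add(4, 3)), -19) = Mul(Add(40, 7), -19) = Mul(47, -19) = -893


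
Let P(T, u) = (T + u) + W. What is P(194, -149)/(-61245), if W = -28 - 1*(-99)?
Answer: -116/61245 ≈ -0.0018940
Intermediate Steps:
W = 71 (W = -28 + 99 = 71)
P(T, u) = 71 + T + u (P(T, u) = (T + u) + 71 = 71 + T + u)
P(194, -149)/(-61245) = (71 + 194 - 149)/(-61245) = 116*(-1/61245) = -116/61245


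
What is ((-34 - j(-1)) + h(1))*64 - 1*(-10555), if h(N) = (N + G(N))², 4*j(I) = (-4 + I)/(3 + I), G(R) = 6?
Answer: 11555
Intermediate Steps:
j(I) = (-4 + I)/(4*(3 + I)) (j(I) = ((-4 + I)/(3 + I))/4 = (-4 + I)/(4*(3 + I)))
h(N) = (6 + N)² (h(N) = (N + 6)² = (6 + N)²)
((-34 - j(-1)) + h(1))*64 - 1*(-10555) = ((-34 - (-4 - 1)/(4*(3 - 1))) + (6 + 1)²)*64 - 1*(-10555) = ((-34 - (-5)/(4*2)) + 7²)*64 + 10555 = ((-34 - (-5)/(4*2)) + 49)*64 + 10555 = ((-34 - 1*(-5/8)) + 49)*64 + 10555 = ((-34 + 5/8) + 49)*64 + 10555 = (-267/8 + 49)*64 + 10555 = (125/8)*64 + 10555 = 1000 + 10555 = 11555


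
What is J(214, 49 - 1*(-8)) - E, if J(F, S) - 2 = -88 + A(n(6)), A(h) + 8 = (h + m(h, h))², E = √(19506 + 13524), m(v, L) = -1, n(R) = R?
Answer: -69 - 3*√3670 ≈ -250.74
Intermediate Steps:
E = 3*√3670 (E = √33030 = 3*√3670 ≈ 181.74)
A(h) = -8 + (-1 + h)² (A(h) = -8 + (h - 1)² = -8 + (-1 + h)²)
J(F, S) = -69 (J(F, S) = 2 + (-88 + (-8 + (-1 + 6)²)) = 2 + (-88 + (-8 + 5²)) = 2 + (-88 + (-8 + 25)) = 2 + (-88 + 17) = 2 - 71 = -69)
J(214, 49 - 1*(-8)) - E = -69 - 3*√3670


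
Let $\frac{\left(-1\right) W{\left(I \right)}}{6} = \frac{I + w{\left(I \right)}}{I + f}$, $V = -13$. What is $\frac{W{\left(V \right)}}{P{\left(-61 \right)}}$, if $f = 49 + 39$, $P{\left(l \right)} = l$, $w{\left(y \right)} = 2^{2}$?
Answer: $- \frac{18}{1525} \approx -0.011803$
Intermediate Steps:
$w{\left(y \right)} = 4$
$f = 88$
$W{\left(I \right)} = - \frac{6 \left(4 + I\right)}{88 + I}$ ($W{\left(I \right)} = - 6 \frac{I + 4}{I + 88} = - 6 \frac{4 + I}{88 + I} = - \frac{6 \left(4 + I\right)}{88 + I}$)
$\frac{W{\left(V \right)}}{P{\left(-61 \right)}} = \frac{6 \frac{1}{88 - 13} \left(-4 - -13\right)}{-61} = \frac{6 \left(-4 + 13\right)}{75} \left(- \frac{1}{61}\right) = 6 \cdot \frac{1}{75} \cdot 9 \left(- \frac{1}{61}\right) = \frac{18}{25} \left(- \frac{1}{61}\right) = - \frac{18}{1525}$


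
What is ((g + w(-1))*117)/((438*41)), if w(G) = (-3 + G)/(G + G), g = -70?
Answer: -1326/2993 ≈ -0.44303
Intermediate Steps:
w(G) = (-3 + G)/(2*G) (w(G) = (-3 + G)/((2*G)) = (-3 + G)*(1/(2*G)) = (-3 + G)/(2*G))
((g + w(-1))*117)/((438*41)) = ((-70 + (½)*(-3 - 1)/(-1))*117)/((438*41)) = ((-70 + (½)*(-1)*(-4))*117)/17958 = ((-70 + 2)*117)*(1/17958) = -68*117*(1/17958) = -7956*1/17958 = -1326/2993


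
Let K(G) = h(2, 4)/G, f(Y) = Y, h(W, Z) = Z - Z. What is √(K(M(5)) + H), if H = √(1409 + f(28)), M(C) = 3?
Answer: 1437^(¼) ≈ 6.1569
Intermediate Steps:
h(W, Z) = 0
K(G) = 0 (K(G) = 0/G = 0)
H = √1437 (H = √(1409 + 28) = √1437 ≈ 37.908)
√(K(M(5)) + H) = √(0 + √1437) = √(√1437) = 1437^(¼)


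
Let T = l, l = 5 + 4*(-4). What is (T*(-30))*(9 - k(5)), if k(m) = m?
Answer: 1320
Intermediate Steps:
l = -11 (l = 5 - 16 = -11)
T = -11
(T*(-30))*(9 - k(5)) = (-11*(-30))*(9 - 1*5) = 330*(9 - 5) = 330*4 = 1320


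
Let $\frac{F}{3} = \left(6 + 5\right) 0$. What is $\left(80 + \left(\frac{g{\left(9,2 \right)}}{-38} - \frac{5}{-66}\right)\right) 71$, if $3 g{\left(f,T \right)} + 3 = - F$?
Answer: $\frac{3565904}{627} \approx 5687.3$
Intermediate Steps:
$F = 0$ ($F = 3 \left(6 + 5\right) 0 = 3 \cdot 11 \cdot 0 = 3 \cdot 0 = 0$)
$g{\left(f,T \right)} = -1$ ($g{\left(f,T \right)} = -1 + \frac{\left(-1\right) 0}{3} = -1 + \frac{1}{3} \cdot 0 = -1 + 0 = -1$)
$\left(80 + \left(\frac{g{\left(9,2 \right)}}{-38} - \frac{5}{-66}\right)\right) 71 = \left(80 - \left(- \frac{1}{38} - \frac{5}{66}\right)\right) 71 = \left(80 - - \frac{64}{627}\right) 71 = \left(80 + \left(\frac{1}{38} + \frac{5}{66}\right)\right) 71 = \left(80 + \frac{64}{627}\right) 71 = \frac{50224}{627} \cdot 71 = \frac{3565904}{627}$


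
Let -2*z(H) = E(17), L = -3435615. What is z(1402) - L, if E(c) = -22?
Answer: 3435626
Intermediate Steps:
z(H) = 11 (z(H) = -½*(-22) = 11)
z(1402) - L = 11 - 1*(-3435615) = 11 + 3435615 = 3435626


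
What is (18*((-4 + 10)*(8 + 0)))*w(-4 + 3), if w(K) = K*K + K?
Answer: 0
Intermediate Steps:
w(K) = K + K² (w(K) = K² + K = K + K²)
(18*((-4 + 10)*(8 + 0)))*w(-4 + 3) = (18*((-4 + 10)*(8 + 0)))*((-4 + 3)*(1 + (-4 + 3))) = (18*(6*8))*(-(1 - 1)) = (18*48)*(-1*0) = 864*0 = 0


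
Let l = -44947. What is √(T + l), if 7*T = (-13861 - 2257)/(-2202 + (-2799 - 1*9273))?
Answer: I*√12464765581814/16653 ≈ 212.01*I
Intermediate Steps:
T = 8059/49959 (T = ((-13861 - 2257)/(-2202 + (-2799 - 1*9273)))/7 = (-16118/(-2202 + (-2799 - 9273)))/7 = (-16118/(-2202 - 12072))/7 = (-16118/(-14274))/7 = (-16118*(-1/14274))/7 = (⅐)*(8059/7137) = 8059/49959 ≈ 0.16131)
√(T + l) = √(8059/49959 - 44947) = √(-2245499114/49959) = I*√12464765581814/16653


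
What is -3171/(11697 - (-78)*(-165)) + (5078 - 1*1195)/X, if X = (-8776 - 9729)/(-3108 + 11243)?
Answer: -2466285674/1447091 ≈ -1704.3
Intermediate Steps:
X = -3701/1627 (X = -18505/8135 = -18505*1/8135 = -3701/1627 ≈ -2.2747)
-3171/(11697 - (-78)*(-165)) + (5078 - 1*1195)/X = -3171/(11697 - (-78)*(-165)) + (5078 - 1*1195)/(-3701/1627) = -3171/(11697 - 1*12870) + (5078 - 1195)*(-1627/3701) = -3171/(11697 - 12870) + 3883*(-1627/3701) = -3171/(-1173) - 6317641/3701 = -3171*(-1/1173) - 6317641/3701 = 1057/391 - 6317641/3701 = -2466285674/1447091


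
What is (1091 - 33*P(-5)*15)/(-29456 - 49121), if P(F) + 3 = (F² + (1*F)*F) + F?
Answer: 19699/78577 ≈ 0.25070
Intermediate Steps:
P(F) = -3 + F + 2*F² (P(F) = -3 + ((F² + (1*F)*F) + F) = -3 + ((F² + F*F) + F) = -3 + ((F² + F²) + F) = -3 + (2*F² + F) = -3 + (F + 2*F²) = -3 + F + 2*F²)
(1091 - 33*P(-5)*15)/(-29456 - 49121) = (1091 - 33*(-3 - 5 + 2*(-5)²)*15)/(-29456 - 49121) = (1091 - 33*(-3 - 5 + 2*25)*15)/(-78577) = (1091 - 33*(-3 - 5 + 50)*15)*(-1/78577) = (1091 - 33*42*15)*(-1/78577) = (1091 - 1386*15)*(-1/78577) = (1091 - 20790)*(-1/78577) = -19699*(-1/78577) = 19699/78577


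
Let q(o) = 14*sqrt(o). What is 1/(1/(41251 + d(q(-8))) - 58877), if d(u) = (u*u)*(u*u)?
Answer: -2499875/147185140374 ≈ -1.6985e-5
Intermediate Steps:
d(u) = u**4 (d(u) = u**2*u**2 = u**4)
1/(1/(41251 + d(q(-8))) - 58877) = 1/(1/(41251 + (14*sqrt(-8))**4) - 58877) = 1/(1/(41251 + (14*(2*I*sqrt(2)))**4) - 58877) = 1/(1/(41251 + (28*I*sqrt(2))**4) - 58877) = 1/(1/(41251 + 2458624) - 58877) = 1/(1/2499875 - 58877) = 1/(-147185140374/2499875) = -2499875/147185140374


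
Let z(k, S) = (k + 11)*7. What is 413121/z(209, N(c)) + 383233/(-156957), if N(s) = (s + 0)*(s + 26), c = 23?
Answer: 64252053977/241713780 ≈ 265.82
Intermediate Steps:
N(s) = s*(26 + s)
z(k, S) = 77 + 7*k (z(k, S) = (11 + k)*7 = 77 + 7*k)
413121/z(209, N(c)) + 383233/(-156957) = 413121/(77 + 7*209) + 383233/(-156957) = 413121/(77 + 1463) + 383233*(-1/156957) = 413121/1540 - 383233/156957 = 64252053977/241713780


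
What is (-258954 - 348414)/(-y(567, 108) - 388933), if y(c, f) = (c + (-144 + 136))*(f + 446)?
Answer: 202456/232873 ≈ 0.86938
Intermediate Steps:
y(c, f) = (-8 + c)*(446 + f) (y(c, f) = (c - 8)*(446 + f) = (-8 + c)*(446 + f))
(-258954 - 348414)/(-y(567, 108) - 388933) = (-258954 - 348414)/(-(-3568 - 8*108 + 446*567 + 567*108) - 388933) = -607368/(-(-3568 - 864 + 252882 + 61236) - 388933) = -607368/(-1*309686 - 388933) = -607368/(-309686 - 388933) = -607368/(-698619) = -607368*(-1/698619) = 202456/232873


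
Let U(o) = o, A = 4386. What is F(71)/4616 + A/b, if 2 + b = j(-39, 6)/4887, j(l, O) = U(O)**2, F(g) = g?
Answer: -5496689773/2497256 ≈ -2201.1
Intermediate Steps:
j(l, O) = O**2
b = -1082/543 (b = -2 + 6**2/4887 = -2 + 36*(1/4887) = -2 + 4/543 = -1082/543 ≈ -1.9926)
F(71)/4616 + A/b = 71/4616 + 4386/(-1082/543) = 71*(1/4616) + 4386*(-543/1082) = 71/4616 - 1190799/541 = -5496689773/2497256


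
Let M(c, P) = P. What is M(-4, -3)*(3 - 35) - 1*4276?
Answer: -4180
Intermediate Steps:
M(-4, -3)*(3 - 35) - 1*4276 = -3*(3 - 35) - 1*4276 = -3*(-32) - 4276 = 96 - 4276 = -4180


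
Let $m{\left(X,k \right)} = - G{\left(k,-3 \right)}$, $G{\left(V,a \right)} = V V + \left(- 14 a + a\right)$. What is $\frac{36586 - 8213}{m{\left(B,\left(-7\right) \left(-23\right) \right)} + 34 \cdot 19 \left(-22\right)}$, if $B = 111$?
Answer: $- \frac{28373}{40172} \approx -0.70629$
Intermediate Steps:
$G{\left(V,a \right)} = V^{2} - 13 a$
$m{\left(X,k \right)} = -39 - k^{2}$ ($m{\left(X,k \right)} = - (k^{2} - -39) = - (k^{2} + 39) = - (39 + k^{2}) = -39 - k^{2}$)
$\frac{36586 - 8213}{m{\left(B,\left(-7\right) \left(-23\right) \right)} + 34 \cdot 19 \left(-22\right)} = \frac{36586 - 8213}{\left(-39 - \left(\left(-7\right) \left(-23\right)\right)^{2}\right) + 34 \cdot 19 \left(-22\right)} = \frac{28373}{\left(-39 - 161^{2}\right) + 646 \left(-22\right)} = \frac{28373}{\left(-39 - 25921\right) - 14212} = \frac{28373}{-25960 - 14212} = \frac{28373}{-40172} = 28373 \left(- \frac{1}{40172}\right) = - \frac{28373}{40172}$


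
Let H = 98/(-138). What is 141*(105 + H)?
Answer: 338212/23 ≈ 14705.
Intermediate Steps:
H = -49/69 (H = 98*(-1/138) = -49/69 ≈ -0.71014)
141*(105 + H) = 141*(105 - 49/69) = 141*(7196/69) = 338212/23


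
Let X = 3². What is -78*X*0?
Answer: 0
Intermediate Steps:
X = 9
-78*X*0 = -78*9*0 = -702*0 = 0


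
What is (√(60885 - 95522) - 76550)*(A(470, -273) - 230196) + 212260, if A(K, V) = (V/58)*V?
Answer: 508177168265/29 - 13276839*I*√34637/58 ≈ 1.7523e+10 - 4.2603e+7*I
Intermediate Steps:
A(K, V) = V²/58 (A(K, V) = (V*(1/58))*V = (V/58)*V = V²/58)
(√(60885 - 95522) - 76550)*(A(470, -273) - 230196) + 212260 = (√(60885 - 95522) - 76550)*((1/58)*(-273)² - 230196) + 212260 = (√(-34637) - 76550)*((1/58)*74529 - 230196) + 212260 = (I*√34637 - 76550)*(74529/58 - 230196) + 212260 = (-76550 + I*√34637)*(-13276839/58) + 212260 = (508171012725/29 - 13276839*I*√34637/58) + 212260 = 508177168265/29 - 13276839*I*√34637/58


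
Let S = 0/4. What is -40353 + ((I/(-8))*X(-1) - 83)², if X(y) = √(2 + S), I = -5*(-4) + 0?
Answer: -66903/2 + 415*√2 ≈ -32865.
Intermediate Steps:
S = 0 (S = 0*(¼) = 0)
I = 20 (I = 20 + 0 = 20)
X(y) = √2 (X(y) = √(2 + 0) = √2)
-40353 + ((I/(-8))*X(-1) - 83)² = -40353 + ((20/(-8))*√2 - 83)² = -40353 + ((20*(-⅛))*√2 - 83)² = -40353 + (-5*√2/2 - 83)² = -40353 + (-83 - 5*√2/2)²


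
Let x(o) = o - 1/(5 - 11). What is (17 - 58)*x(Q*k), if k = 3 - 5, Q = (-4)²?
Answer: 7831/6 ≈ 1305.2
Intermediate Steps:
Q = 16
k = -2
x(o) = ⅙ + o (x(o) = o - 1/(-6) = o - 1*(-⅙) = o + ⅙ = ⅙ + o)
(17 - 58)*x(Q*k) = (17 - 58)*(⅙ + 16*(-2)) = -41*(⅙ - 32) = -41*(-191/6) = 7831/6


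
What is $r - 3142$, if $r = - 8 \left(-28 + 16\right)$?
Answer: $-3046$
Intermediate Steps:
$r = 96$ ($r = \left(-8\right) \left(-12\right) = 96$)
$r - 3142 = 96 - 3142 = -3046$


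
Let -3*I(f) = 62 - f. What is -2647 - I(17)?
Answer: -2632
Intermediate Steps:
I(f) = -62/3 + f/3 (I(f) = -(62 - f)/3 = -62/3 + f/3)
-2647 - I(17) = -2647 - (-62/3 + (1/3)*17) = -2647 - (-62/3 + 17/3) = -2647 - 1*(-15) = -2647 + 15 = -2632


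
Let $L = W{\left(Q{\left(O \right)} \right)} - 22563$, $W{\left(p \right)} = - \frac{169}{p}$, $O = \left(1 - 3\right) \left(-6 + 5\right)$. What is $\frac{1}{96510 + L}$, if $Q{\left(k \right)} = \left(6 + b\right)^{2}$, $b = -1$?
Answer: $\frac{25}{1848506} \approx 1.3524 \cdot 10^{-5}$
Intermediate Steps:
$O = 2$ ($O = \left(-2\right) \left(-1\right) = 2$)
$Q{\left(k \right)} = 25$ ($Q{\left(k \right)} = \left(6 - 1\right)^{2} = 5^{2} = 25$)
$L = - \frac{564244}{25}$ ($L = - \frac{169}{25} - 22563 = - \frac{564244}{25} \approx -22570.0$)
$\frac{1}{96510 + L} = \frac{1}{96510 - \frac{564244}{25}} = \frac{1}{\frac{1848506}{25}} = \frac{25}{1848506}$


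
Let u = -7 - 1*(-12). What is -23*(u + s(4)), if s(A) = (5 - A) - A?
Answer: -46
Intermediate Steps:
s(A) = 5 - 2*A
u = 5 (u = -7 + 12 = 5)
-23*(u + s(4)) = -23*(5 + (5 - 2*4)) = -23*(5 + (5 - 8)) = -23*(5 - 3) = -23*2 = -46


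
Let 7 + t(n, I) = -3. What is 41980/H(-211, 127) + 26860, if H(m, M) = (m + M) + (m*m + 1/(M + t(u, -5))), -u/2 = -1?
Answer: 13965354346/519913 ≈ 26861.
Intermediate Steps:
u = 2 (u = -2*(-1) = 2)
t(n, I) = -10 (t(n, I) = -7 - 3 = -10)
H(m, M) = M + m + m² + 1/(-10 + M) (H(m, M) = (m + M) + (m*m + 1/(M - 10)) = (M + m) + (m² + 1/(-10 + M)) = M + m + m² + 1/(-10 + M))
41980/H(-211, 127) + 26860 = 41980/(((1 + 127² - 10*127 - 10*(-211) - 10*(-211)² + 127*(-211) + 127*(-211)²)/(-10 + 127))) + 26860 = 41980/(((1 + 16129 - 1270 + 2110 - 10*44521 - 26797 + 127*44521)/117)) + 26860 = 41980/(((1 + 16129 - 1270 + 2110 - 445210 - 26797 + 5654167)/117)) + 26860 = 41980/(((1/117)*5199130)) + 26860 = 41980/(5199130/117) + 26860 = 41980*(117/5199130) + 26860 = 491166/519913 + 26860 = 13965354346/519913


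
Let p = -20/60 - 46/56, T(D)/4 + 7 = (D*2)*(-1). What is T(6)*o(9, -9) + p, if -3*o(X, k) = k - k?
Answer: -97/84 ≈ -1.1548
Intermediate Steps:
T(D) = -28 - 8*D (T(D) = -28 + 4*((D*2)*(-1)) = -28 + 4*((2*D)*(-1)) = -28 + 4*(-2*D) = -28 - 8*D)
p = -97/84 (p = -20*1/60 - 46*1/56 = -⅓ - 23/28 = -97/84 ≈ -1.1548)
o(X, k) = 0 (o(X, k) = -(k - k)/3 = -⅓*0 = 0)
T(6)*o(9, -9) + p = (-28 - 8*6)*0 - 97/84 = (-28 - 48)*0 - 97/84 = -76*0 - 97/84 = 0 - 97/84 = -97/84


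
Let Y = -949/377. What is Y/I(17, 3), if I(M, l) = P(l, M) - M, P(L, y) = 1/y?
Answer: 1241/8352 ≈ 0.14859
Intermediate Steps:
Y = -73/29 (Y = -949*1/377 = -73/29 ≈ -2.5172)
I(M, l) = 1/M - M
Y/I(17, 3) = -73/(29*(1/17 - 1*17)) = -73/(29*(1/17 - 17)) = -73/(29*(-288/17)) = -73/29*(-17/288) = 1241/8352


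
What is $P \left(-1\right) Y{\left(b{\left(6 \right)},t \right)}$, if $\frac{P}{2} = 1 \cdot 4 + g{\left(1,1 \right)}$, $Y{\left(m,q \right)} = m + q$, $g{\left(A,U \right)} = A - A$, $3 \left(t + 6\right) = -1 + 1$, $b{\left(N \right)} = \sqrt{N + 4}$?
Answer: $48 - 8 \sqrt{10} \approx 22.702$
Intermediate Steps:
$b{\left(N \right)} = \sqrt{4 + N}$
$t = -6$ ($t = -6 + \frac{-1 + 1}{3} = -6 + \frac{1}{3} \cdot 0 = -6 + 0 = -6$)
$g{\left(A,U \right)} = 0$
$P = 8$ ($P = 2 \left(1 \cdot 4 + 0\right) = 2 \left(4 + 0\right) = 2 \cdot 4 = 8$)
$P \left(-1\right) Y{\left(b{\left(6 \right)},t \right)} = 8 \left(-1\right) \left(\sqrt{4 + 6} - 6\right) = - 8 \left(\sqrt{10} - 6\right) = - 8 \left(-6 + \sqrt{10}\right) = 48 - 8 \sqrt{10}$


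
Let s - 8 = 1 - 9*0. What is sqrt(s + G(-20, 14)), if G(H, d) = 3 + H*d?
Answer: 2*I*sqrt(67) ≈ 16.371*I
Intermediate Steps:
s = 9 (s = 8 + (1 - 9*0) = 8 + (1 + 0) = 8 + 1 = 9)
sqrt(s + G(-20, 14)) = sqrt(9 + (3 - 20*14)) = sqrt(9 + (3 - 280)) = sqrt(9 - 277) = sqrt(-268) = 2*I*sqrt(67)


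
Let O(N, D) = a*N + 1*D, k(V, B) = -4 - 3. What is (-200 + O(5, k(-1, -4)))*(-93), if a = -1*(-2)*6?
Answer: 13671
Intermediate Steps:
k(V, B) = -7
a = 12 (a = 2*6 = 12)
O(N, D) = D + 12*N (O(N, D) = 12*N + 1*D = 12*N + D = D + 12*N)
(-200 + O(5, k(-1, -4)))*(-93) = (-200 + (-7 + 12*5))*(-93) = (-200 + (-7 + 60))*(-93) = (-200 + 53)*(-93) = -147*(-93) = 13671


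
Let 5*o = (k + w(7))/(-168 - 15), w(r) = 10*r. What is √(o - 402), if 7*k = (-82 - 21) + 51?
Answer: 4*I*√114544885/2135 ≈ 20.052*I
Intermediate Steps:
k = -52/7 (k = ((-82 - 21) + 51)/7 = (-103 + 51)/7 = (⅐)*(-52) = -52/7 ≈ -7.4286)
o = -146/2135 (o = ((-52/7 + 10*7)/(-168 - 15))/5 = ((-52/7 + 70)/(-183))/5 = ((438/7)*(-1/183))/5 = (⅕)*(-146/427) = -146/2135 ≈ -0.068384)
√(o - 402) = √(-146/2135 - 402) = √(-858416/2135) = 4*I*√114544885/2135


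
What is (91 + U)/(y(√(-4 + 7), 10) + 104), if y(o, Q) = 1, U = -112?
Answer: -⅕ ≈ -0.20000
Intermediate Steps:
(91 + U)/(y(√(-4 + 7), 10) + 104) = (91 - 112)/(1 + 104) = -21/105 = (1/105)*(-21) = -⅕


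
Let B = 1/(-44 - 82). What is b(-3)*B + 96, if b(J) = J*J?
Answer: 1343/14 ≈ 95.929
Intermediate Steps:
b(J) = J²
B = -1/126 (B = 1/(-126) = -1/126 ≈ -0.0079365)
b(-3)*B + 96 = (-3)²*(-1/126) + 96 = 9*(-1/126) + 96 = -1/14 + 96 = 1343/14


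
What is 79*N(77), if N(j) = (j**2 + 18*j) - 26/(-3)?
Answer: 1735709/3 ≈ 5.7857e+5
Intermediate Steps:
N(j) = 26/3 + j**2 + 18*j (N(j) = (j**2 + 18*j) - 26*(-1/3) = (j**2 + 18*j) + 26/3 = 26/3 + j**2 + 18*j)
79*N(77) = 79*(26/3 + 77**2 + 18*77) = 79*(26/3 + 5929 + 1386) = 79*(21971/3) = 1735709/3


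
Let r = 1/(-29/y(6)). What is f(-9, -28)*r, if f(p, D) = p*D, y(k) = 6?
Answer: -1512/29 ≈ -52.138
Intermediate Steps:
f(p, D) = D*p
r = -6/29 (r = 1/(-29/6) = -6/29 ≈ -0.20690)
f(-9, -28)*r = -28*(-9)*(-6/29) = 252*(-6/29) = -1512/29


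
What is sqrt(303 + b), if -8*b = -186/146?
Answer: sqrt(25848570)/292 ≈ 17.411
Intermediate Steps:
b = 93/584 (b = -(-93)/(4*146) = -1/8*(-93/73) = 93/584 ≈ 0.15925)
sqrt(303 + b) = sqrt(303 + 93/584) = sqrt(177045/584) = sqrt(25848570)/292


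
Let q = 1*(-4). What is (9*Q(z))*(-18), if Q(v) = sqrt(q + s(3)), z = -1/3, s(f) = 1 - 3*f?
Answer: -324*I*sqrt(3) ≈ -561.18*I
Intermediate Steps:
q = -4
z = -1/3 (z = -1*1/3 = -1/3 ≈ -0.33333)
Q(v) = 2*I*sqrt(3) (Q(v) = sqrt(-4 + (1 - 3*3)) = sqrt(-4 + (1 - 9)) = sqrt(-4 - 8) = sqrt(-12) = 2*I*sqrt(3))
(9*Q(z))*(-18) = (9*(2*I*sqrt(3)))*(-18) = (18*I*sqrt(3))*(-18) = -324*I*sqrt(3)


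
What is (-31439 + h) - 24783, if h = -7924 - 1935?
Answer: -66081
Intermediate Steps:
h = -9859
(-31439 + h) - 24783 = (-31439 - 9859) - 24783 = -41298 - 24783 = -66081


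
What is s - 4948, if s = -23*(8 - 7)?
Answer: -4971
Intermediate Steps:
s = -23 (s = -23*1 = -23)
s - 4948 = -23 - 4948 = -4971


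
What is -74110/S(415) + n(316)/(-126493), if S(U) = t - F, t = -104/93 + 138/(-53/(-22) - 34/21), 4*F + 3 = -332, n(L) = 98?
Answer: -1272858943932166/4419281766731 ≈ -288.02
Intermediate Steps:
F = -335/4 (F = -¾ + (¼)*(-332) = -¾ - 83 = -335/4 ≈ -83.750)
t = 5891348/33945 (t = -104*1/93 + 138/(-53*(-1/22) - 34*1/21) = -104/93 + 138/(53/22 - 34/21) = -104/93 + 138/(365/462) = -104/93 + 138*(462/365) = -104/93 + 63756/365 = 5891348/33945 ≈ 173.56)
S(U) = 34936967/135780 (S(U) = 5891348/33945 - 1*(-335/4) = 5891348/33945 + 335/4 = 34936967/135780)
-74110/S(415) + n(316)/(-126493) = -74110/34936967/135780 + 98/(-126493) = -74110*135780/34936967 + 98*(-1/126493) = -10062655800/34936967 - 98/126493 = -1272858943932166/4419281766731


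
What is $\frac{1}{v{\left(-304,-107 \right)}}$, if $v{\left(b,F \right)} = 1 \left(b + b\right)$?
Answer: $- \frac{1}{608} \approx -0.0016447$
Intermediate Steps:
$v{\left(b,F \right)} = 2 b$ ($v{\left(b,F \right)} = 1 \cdot 2 b = 2 b$)
$\frac{1}{v{\left(-304,-107 \right)}} = \frac{1}{2 \left(-304\right)} = \frac{1}{-608} = - \frac{1}{608}$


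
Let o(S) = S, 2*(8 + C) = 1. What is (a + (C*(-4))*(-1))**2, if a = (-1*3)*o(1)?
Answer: 1089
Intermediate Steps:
C = -15/2 (C = -8 + (1/2)*1 = -8 + 1/2 = -15/2 ≈ -7.5000)
a = -3 (a = -1*3*1 = -3*1 = -3)
(a + (C*(-4))*(-1))**2 = (-3 - 15/2*(-4)*(-1))**2 = (-3 + 30*(-1))**2 = (-3 - 30)**2 = (-33)**2 = 1089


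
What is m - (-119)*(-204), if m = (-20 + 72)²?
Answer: -21572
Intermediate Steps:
m = 2704 (m = 52² = 2704)
m - (-119)*(-204) = 2704 - (-119)*(-204) = 2704 - 1*24276 = 2704 - 24276 = -21572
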